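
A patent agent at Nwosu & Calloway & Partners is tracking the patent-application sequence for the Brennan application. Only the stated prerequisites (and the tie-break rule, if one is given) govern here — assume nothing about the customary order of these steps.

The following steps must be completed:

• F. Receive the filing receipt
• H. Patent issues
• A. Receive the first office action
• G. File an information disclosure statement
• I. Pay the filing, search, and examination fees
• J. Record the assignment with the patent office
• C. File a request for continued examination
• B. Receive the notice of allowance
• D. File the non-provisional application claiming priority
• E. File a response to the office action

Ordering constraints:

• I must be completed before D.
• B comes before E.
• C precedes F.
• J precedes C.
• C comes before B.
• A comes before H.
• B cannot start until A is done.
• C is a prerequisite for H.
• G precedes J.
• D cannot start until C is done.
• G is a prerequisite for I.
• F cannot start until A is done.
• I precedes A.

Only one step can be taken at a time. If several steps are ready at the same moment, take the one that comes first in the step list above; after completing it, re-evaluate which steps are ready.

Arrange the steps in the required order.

G, I, A, J, C, F, H, B, D, E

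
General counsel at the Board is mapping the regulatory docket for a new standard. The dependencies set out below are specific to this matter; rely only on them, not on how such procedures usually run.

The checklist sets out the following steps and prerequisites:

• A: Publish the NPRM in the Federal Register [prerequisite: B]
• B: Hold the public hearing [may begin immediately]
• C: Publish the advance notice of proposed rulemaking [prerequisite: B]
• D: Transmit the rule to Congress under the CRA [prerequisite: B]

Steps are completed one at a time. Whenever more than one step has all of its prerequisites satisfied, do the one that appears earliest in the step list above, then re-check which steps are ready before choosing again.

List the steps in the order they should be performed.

B, A, C, D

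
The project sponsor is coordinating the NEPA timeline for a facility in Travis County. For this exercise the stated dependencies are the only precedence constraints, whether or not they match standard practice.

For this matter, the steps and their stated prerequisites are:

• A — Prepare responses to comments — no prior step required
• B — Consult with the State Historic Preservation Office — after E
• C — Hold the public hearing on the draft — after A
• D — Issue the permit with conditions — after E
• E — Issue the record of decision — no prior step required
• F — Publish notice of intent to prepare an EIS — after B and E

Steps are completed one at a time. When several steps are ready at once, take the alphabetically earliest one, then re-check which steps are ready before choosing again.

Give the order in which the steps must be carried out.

A, C, E, B, D, F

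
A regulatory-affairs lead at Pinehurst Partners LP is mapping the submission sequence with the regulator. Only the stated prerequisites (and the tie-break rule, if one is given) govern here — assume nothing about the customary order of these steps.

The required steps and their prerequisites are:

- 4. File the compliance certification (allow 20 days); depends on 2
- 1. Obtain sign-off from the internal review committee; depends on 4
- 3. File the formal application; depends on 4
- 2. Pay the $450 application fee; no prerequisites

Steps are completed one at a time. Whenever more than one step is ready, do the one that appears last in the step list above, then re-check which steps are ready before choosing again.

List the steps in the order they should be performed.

2 has no prerequisites → 2 first.
That leaves 4 as the only ready step → 4.
Ready: 3 and 1. 3 is listed later → 3.
That leaves 1 as the only ready step → 1.

2 → 4 → 3 → 1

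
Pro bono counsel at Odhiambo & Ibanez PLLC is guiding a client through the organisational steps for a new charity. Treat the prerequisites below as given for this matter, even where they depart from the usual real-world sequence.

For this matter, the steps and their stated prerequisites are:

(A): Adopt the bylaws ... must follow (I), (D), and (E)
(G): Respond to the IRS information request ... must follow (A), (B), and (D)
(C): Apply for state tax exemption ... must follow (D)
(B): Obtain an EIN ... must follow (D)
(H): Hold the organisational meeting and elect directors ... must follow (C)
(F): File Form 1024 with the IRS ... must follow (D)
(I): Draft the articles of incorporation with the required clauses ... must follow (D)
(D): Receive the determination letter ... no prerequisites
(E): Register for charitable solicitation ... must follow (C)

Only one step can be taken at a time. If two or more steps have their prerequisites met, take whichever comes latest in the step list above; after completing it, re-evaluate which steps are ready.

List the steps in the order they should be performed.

(D) is the only step with nothing outstanding, so it goes first.
Now (I), (F), (B) and (C) have their prerequisites met. (I) is listed later, so (I) next.
(F), (B) and (C) are all available; (F) is listed later → (F).
(B) and (C) are both available; (B) is listed later → (B).
(C) needed (D), now all done → (C).
Now (E) and (H) have their prerequisites met. (E) is listed later, so (E) next.
Now (H) and (A) have their prerequisites met. (H) is listed later, so (H) next.
(A) is the only step now ready → (A).
That leaves (G) as the only ready step → (G).

(D) (I) (F) (B) (C) (E) (H) (A) (G)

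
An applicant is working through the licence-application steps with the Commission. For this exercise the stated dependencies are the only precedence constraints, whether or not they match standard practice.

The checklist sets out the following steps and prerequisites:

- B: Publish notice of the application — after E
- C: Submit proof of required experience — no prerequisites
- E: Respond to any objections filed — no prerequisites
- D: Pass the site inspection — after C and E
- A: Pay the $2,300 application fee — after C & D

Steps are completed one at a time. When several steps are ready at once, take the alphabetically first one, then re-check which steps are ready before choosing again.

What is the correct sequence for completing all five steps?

Nothing is required for C and E. C has the earlier label → C first.
That leaves E as the only ready step → E.
B and D are both available; B has the earlier label → B.
D is the only step now ready → D.
A needed C and D, now all done → A.

C → E → B → D → A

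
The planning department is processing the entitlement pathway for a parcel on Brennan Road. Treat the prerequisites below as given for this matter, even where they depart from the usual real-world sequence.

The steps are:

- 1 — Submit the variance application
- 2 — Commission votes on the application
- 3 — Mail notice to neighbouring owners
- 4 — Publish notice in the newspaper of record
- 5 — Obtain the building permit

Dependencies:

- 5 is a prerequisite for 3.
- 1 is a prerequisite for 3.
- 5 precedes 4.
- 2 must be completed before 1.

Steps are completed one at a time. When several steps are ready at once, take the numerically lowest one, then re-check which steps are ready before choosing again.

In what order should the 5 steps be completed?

2, 1, 5, 3, 4

2 and 5 have no prerequisites; 2 has the earlier label, so 2 is first.
1 now also ready, so the ready set is {1, 5}; 1 has the earlier label → 1.
Next only 5 has its prerequisites met → 5.
3 and 4 are both available; 3 has the earlier label → 3.
4 needed 5, now all done → 4.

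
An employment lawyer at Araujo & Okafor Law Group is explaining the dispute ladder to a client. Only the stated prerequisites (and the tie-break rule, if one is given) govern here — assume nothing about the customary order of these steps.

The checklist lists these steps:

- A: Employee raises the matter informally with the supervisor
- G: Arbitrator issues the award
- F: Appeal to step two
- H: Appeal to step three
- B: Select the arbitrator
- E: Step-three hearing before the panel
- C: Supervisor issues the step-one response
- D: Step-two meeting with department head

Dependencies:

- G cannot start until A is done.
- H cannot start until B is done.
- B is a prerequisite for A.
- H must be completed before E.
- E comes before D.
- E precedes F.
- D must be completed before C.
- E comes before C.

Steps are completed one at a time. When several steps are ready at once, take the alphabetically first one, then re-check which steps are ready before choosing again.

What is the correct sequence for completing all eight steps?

B, A, G, H, E, D, C, F

B has no prerequisites → B first.
Ready: A and H. A has the earlier label → A.
G now also ready, so the ready set is {G, H}; G has the earlier label → G.
That leaves H as the only ready step → H.
E needed H, now all done → E.
Now D and F have their prerequisites met. D has the earlier label, so D next.
C now also ready, so the ready set is {C, F}; C has the earlier label → C.
F needed E, now all done → F.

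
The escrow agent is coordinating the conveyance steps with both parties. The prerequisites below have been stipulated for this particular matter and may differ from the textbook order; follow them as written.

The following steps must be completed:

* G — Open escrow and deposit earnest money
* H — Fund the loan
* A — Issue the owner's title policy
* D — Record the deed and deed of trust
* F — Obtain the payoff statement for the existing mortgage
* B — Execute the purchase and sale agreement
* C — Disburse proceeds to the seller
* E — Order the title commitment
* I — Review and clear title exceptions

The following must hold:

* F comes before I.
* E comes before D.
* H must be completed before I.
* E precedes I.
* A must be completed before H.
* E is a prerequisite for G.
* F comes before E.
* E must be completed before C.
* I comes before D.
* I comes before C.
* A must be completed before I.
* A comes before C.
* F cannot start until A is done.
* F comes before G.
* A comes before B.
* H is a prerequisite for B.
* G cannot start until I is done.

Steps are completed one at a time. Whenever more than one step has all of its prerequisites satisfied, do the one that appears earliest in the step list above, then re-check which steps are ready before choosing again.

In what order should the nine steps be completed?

A → H → F → B → E → I → G → D → C

A is the only step with nothing outstanding, so it goes first.
H and F are both available; H is listed earlier → H.
Now F and B have their prerequisites met. F is listed earlier, so F next.
Now B and E have their prerequisites met. B is listed earlier, so B next.
E needed F, now all done → E.
I needed H, A, F and E, now all done → I.
Ready: G, D and C. G is listed earlier → G.
D and C are both available; D is listed earlier → D.
C is the only step now ready → C.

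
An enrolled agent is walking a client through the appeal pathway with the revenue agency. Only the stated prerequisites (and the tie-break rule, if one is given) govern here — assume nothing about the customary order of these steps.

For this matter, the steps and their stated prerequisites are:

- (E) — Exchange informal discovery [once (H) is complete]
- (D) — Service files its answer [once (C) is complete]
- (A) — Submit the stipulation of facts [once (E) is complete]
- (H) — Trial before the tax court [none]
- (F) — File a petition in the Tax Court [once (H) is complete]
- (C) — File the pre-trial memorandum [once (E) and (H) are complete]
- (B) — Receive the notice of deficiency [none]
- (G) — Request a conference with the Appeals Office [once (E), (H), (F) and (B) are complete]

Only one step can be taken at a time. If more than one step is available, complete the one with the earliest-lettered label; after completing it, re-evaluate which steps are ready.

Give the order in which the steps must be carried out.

(B) → (H) → (E) → (A) → (C) → (D) → (F) → (G)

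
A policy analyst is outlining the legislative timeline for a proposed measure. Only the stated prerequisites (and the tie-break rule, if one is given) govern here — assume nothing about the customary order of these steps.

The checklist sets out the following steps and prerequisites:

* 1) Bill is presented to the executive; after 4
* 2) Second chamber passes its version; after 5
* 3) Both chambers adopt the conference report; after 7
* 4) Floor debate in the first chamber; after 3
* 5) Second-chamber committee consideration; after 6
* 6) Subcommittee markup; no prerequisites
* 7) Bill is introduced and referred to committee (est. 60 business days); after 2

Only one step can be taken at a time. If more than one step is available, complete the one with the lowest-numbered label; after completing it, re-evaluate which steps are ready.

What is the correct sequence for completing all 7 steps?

Only 6 has no prerequisites, so it is first.
Next only 5 has its prerequisites met → 5.
2 is the only step now ready → 2.
7 needed 2, now all done → 7.
That leaves 3 as the only ready step → 3.
That leaves 4 as the only ready step → 4.
1 is the only step now ready → 1.

6 5 2 7 3 4 1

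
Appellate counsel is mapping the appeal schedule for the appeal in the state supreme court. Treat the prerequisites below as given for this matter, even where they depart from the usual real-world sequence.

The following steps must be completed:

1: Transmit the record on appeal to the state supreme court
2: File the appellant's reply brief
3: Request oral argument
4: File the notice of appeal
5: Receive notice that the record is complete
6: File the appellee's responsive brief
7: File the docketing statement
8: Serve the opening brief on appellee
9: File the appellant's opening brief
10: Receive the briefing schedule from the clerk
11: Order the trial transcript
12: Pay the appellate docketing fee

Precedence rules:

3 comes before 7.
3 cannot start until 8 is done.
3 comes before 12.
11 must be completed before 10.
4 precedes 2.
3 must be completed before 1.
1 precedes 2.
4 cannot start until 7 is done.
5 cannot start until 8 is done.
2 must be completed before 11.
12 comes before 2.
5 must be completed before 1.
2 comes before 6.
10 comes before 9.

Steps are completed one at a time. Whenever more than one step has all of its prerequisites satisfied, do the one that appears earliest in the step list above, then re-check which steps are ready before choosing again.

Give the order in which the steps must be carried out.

8 is the only step with nothing outstanding, so it goes first.
Now 3 and 5 have their prerequisites met. 3 is listed earlier, so 3 next.
5, 7 and 12 are all available; 5 is listed earlier → 5.
Now 1, 7 and 12 have their prerequisites met. 1 is listed earlier, so 1 next.
7 and 12 are both available; 7 is listed earlier → 7.
Now 4 and 12 have their prerequisites met. 4 is listed earlier, so 4 next.
12 is the only step now ready → 12.
Next only 2 has its prerequisites met → 2.
Now 6 and 11 have their prerequisites met. 6 is listed earlier, so 6 next.
11 needed 2, now all done → 11.
That leaves 10 as the only ready step → 10.
9 needed 10, now all done → 9.

8 → 3 → 5 → 1 → 7 → 4 → 12 → 2 → 6 → 11 → 10 → 9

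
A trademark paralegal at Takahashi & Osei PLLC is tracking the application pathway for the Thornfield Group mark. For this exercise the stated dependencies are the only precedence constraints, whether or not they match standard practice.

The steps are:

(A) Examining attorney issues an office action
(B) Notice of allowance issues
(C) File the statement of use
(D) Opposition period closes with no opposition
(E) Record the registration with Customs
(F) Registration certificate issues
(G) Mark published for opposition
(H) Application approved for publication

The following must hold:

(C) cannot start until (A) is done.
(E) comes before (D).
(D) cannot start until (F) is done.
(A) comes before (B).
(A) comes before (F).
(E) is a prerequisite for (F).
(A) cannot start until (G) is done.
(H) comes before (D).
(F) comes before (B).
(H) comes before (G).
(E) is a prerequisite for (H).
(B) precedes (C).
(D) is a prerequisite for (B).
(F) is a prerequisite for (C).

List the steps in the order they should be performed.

Only (E) has no prerequisites, so it is first.
(H) needed (E), now all done → (H).
Next only (G) has its prerequisites met → (G).
Next only (A) has its prerequisites met → (A).
(F) needed (A) and (E), now all done → (F).
(D) is the only step now ready → (D).
Next only (B) has its prerequisites met → (B).
(C) needed (A), (B) and (F), now all done → (C).

(E) → (H) → (G) → (A) → (F) → (D) → (B) → (C)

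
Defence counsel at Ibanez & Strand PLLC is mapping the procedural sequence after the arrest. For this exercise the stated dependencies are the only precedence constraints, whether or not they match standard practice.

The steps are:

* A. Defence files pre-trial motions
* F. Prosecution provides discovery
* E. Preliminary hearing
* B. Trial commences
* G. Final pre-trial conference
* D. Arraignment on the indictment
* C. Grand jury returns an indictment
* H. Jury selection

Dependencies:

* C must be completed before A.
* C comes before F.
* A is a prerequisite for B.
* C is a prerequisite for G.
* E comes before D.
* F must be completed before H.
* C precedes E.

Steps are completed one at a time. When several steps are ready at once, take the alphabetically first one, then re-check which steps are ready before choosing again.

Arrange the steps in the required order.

C → A → B → E → D → F → G → H

C has no prerequisites → C first.
A, E, F and G are all available; A has the earlier label → A.
B now also ready, so the ready set is {B, E, F, G}; B has the earlier label → B.
Now E, F and G have their prerequisites met. E has the earlier label, so E next.
D now also ready, so the ready set is {D, F, G}; D has the earlier label → D.
F and G are both available; F has the earlier label → F.
Ready: G and H. G has the earlier label → G.
H needed F, now all done → H.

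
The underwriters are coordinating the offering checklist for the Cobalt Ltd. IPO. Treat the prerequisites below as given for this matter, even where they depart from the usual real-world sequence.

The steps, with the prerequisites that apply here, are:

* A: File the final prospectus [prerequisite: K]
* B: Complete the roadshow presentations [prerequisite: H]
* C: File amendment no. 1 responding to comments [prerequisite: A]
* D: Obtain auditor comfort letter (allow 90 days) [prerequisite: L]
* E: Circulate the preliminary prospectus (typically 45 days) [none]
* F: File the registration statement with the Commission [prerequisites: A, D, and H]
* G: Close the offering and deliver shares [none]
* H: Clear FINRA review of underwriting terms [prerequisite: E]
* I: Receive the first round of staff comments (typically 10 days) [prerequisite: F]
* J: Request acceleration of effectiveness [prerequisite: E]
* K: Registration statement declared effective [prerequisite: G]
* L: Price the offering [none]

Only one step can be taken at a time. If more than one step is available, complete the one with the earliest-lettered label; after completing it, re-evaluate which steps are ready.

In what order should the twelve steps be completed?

Nothing is required for E, G and L. E has the earlier label → E first.
G, H, J and L are all available; G has the earlier label → G.
H, J, K and L are all available; H has the earlier label → H.
B now also ready, so the ready set is {B, J, K, L}; B has the earlier label → B.
Ready: J, K and L. J has the earlier label → J.
K and L are both available; K has the earlier label → K.
Ready: A and L. A has the earlier label → A.
Now C and L have their prerequisites met. C has the earlier label, so C next.
That leaves L as the only ready step → L.
D needed L, now all done → D.
F needed A, D and H, now all done → F.
I needed F, now all done → I.

E, G, H, B, J, K, A, C, L, D, F, I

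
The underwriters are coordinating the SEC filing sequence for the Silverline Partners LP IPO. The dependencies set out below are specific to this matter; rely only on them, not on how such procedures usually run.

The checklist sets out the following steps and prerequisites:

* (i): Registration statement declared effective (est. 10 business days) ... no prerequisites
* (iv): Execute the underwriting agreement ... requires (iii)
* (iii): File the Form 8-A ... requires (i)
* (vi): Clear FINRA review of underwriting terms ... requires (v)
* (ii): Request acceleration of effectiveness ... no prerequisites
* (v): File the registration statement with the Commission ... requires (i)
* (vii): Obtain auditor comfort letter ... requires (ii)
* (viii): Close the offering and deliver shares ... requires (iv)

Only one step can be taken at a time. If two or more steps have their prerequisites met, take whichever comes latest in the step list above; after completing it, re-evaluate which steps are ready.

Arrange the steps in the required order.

(ii), (vii), (i), (v), (vi), (iii), (iv), (viii)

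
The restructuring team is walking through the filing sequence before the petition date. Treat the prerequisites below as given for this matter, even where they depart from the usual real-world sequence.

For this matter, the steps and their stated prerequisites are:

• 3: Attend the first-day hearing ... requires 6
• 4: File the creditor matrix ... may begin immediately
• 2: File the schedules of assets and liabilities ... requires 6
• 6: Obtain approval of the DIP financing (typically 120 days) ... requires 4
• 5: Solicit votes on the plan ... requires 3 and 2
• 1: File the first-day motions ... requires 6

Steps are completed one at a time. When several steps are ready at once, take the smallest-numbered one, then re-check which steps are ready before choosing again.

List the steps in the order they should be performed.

4 6 1 2 3 5

4 is the only step with nothing outstanding, so it goes first.
That leaves 6 as the only ready step → 6.
Now 1, 2 and 3 have their prerequisites met. 1 has the earlier label, so 1 next.
Now 2 and 3 have their prerequisites met. 2 has the earlier label, so 2 next.
3 is the only step now ready → 3.
That leaves 5 as the only ready step → 5.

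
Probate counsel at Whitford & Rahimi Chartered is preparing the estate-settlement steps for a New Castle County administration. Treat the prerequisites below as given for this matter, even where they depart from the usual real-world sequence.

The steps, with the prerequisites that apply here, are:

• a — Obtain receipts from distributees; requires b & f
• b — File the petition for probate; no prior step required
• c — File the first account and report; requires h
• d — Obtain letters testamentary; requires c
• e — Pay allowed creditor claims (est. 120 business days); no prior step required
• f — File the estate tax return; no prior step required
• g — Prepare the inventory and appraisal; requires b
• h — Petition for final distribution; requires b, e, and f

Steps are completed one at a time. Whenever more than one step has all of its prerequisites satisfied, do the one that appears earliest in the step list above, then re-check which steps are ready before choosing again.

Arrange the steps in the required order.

b, e, f, a, g, h, c, d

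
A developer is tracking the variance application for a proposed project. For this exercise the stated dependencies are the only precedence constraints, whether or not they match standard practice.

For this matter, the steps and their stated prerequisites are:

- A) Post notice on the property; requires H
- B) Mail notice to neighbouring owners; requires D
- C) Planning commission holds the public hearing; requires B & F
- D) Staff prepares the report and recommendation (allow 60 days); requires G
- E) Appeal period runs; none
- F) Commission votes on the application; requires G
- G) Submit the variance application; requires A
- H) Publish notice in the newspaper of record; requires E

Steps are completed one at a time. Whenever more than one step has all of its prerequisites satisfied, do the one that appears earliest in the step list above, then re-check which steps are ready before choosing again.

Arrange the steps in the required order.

E, H, A, G, D, B, F, C

E has no prerequisites → E first.
H needed E, now all done → H.
That leaves A as the only ready step → A.
G is the only step now ready → G.
Ready: D and F. D is listed earlier → D.
B now also ready, so the ready set is {B, F}; B is listed earlier → B.
F needed G, now all done → F.
C needed B and F, now all done → C.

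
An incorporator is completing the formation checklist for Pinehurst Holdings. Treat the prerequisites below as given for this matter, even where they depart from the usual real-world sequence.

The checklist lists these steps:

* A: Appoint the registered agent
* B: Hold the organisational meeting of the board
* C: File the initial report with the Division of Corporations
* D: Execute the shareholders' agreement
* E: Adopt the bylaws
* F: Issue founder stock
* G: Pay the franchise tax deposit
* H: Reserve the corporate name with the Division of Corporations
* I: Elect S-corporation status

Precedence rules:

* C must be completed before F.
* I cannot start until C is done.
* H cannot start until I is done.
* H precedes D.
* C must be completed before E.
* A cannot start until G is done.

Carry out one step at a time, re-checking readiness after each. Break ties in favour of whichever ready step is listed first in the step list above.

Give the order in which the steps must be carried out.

B → C → E → F → G → A → I → H → D

B, C and G have no prerequisites; B is listed earlier, so B is first.
Now C and G have their prerequisites met. C is listed earlier, so C next.
Now E, F, G and I have their prerequisites met. E is listed earlier, so E next.
Now F, G and I have their prerequisites met. F is listed earlier, so F next.
Ready: G and I. G is listed earlier → G.
A now also ready, so the ready set is {A, I}; A is listed earlier → A.
I is the only step now ready → I.
Next only H has its prerequisites met → H.
D is the only step now ready → D.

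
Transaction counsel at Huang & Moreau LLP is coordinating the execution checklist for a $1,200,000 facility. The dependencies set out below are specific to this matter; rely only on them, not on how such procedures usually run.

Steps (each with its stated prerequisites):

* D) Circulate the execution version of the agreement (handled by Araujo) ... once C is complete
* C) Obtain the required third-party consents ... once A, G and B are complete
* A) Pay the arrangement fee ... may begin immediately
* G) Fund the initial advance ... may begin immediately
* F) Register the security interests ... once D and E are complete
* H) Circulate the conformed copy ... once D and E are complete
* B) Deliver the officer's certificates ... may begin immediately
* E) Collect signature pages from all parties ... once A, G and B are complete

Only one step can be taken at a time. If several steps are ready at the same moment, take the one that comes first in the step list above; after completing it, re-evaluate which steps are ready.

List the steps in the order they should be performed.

A → G → B → C → D → E → F → H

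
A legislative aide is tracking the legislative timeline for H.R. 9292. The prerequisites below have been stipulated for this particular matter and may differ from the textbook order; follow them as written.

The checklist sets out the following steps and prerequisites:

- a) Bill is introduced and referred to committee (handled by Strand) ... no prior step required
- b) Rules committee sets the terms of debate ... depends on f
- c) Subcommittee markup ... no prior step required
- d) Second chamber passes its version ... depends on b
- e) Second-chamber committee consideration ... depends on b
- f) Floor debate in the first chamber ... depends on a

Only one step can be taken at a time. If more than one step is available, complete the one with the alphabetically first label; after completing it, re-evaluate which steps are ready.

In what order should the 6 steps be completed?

a c f b d e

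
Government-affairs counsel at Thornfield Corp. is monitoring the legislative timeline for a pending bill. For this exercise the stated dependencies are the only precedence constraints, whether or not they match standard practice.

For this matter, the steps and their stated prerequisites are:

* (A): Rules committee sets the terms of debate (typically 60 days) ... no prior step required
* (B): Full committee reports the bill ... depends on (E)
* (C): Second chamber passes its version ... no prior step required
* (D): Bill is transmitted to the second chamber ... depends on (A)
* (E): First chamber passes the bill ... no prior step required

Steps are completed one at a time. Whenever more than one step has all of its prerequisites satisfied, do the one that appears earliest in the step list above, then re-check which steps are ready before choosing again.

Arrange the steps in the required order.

(A) (C) (D) (E) (B)

(A), (C) and (E) have no prerequisites; (A) is listed earlier, so (A) is first.
(D) now also ready, so the ready set is {(C), (D), (E)}; (C) is listed earlier → (C).
(D) and (E) are both available; (D) is listed earlier → (D).
That leaves (E) as the only ready step → (E).
(B) needed (E), now all done → (B).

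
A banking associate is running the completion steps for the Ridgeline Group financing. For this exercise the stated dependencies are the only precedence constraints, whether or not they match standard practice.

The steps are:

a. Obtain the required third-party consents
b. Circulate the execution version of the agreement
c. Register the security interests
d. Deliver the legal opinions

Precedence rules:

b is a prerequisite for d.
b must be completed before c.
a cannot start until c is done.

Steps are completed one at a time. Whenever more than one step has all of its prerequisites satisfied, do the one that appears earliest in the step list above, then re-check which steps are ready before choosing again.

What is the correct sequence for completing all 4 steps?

b is the only step with nothing outstanding, so it goes first.
c and d are both available; c is listed earlier → c.
a now also ready, so the ready set is {a, d}; a is listed earlier → a.
d is the only step now ready → d.

b c a d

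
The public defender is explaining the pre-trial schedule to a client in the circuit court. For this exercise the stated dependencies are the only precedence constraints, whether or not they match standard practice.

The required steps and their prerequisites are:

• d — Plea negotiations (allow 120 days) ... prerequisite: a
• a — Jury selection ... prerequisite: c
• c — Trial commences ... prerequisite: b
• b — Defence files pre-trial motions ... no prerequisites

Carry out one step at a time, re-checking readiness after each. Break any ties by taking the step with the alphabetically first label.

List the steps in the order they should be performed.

b, c, a, d

b has no prerequisites → b first.
Next only c has its prerequisites met → c.
That leaves a as the only ready step → a.
d needed a, now all done → d.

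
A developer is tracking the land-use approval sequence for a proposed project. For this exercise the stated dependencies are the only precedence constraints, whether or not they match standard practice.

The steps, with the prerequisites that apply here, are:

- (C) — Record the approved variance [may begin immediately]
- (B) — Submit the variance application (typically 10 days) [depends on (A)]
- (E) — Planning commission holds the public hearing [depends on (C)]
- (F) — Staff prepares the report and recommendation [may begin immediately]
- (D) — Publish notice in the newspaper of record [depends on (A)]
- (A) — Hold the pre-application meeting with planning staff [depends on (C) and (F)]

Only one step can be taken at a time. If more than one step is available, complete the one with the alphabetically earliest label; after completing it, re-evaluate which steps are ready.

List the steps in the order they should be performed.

(C) → (E) → (F) → (A) → (B) → (D)

(C) and (F) have no prerequisites; (C) has the earlier label, so (C) is first.
(E) now also ready, so the ready set is {(E), (F)}; (E) has the earlier label → (E).
That leaves (F) as the only ready step → (F).
(A) needed (C) and (F), now all done → (A).
Ready: (B) and (D). (B) has the earlier label → (B).
(D) needed (A), now all done → (D).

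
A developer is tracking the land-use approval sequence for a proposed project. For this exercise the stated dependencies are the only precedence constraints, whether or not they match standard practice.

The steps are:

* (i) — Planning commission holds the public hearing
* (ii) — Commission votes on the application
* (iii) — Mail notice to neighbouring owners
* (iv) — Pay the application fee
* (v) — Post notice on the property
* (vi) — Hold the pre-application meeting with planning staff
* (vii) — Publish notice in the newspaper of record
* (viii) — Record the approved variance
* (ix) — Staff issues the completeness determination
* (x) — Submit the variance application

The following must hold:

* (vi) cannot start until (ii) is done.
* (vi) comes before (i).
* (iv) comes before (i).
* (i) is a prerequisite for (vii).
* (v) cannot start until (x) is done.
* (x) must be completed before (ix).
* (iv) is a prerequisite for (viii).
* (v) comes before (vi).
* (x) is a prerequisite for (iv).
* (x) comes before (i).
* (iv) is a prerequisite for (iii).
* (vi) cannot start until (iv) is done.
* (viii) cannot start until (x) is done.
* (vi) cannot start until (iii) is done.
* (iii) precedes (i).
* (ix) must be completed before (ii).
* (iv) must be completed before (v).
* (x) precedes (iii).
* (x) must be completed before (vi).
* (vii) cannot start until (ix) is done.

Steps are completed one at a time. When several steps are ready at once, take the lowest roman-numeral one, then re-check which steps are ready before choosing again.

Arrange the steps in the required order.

(x) is the only step with nothing outstanding, so it goes first.
Now (iv) and (ix) have their prerequisites met. (iv) has the earlier label, so (iv) next.
(iii), (v) and (viii) now also ready, so the ready set is {(iii), (v), (viii), (ix)}; (iii) has the earlier label → (iii).
Now (v), (viii) and (ix) have their prerequisites met. (v) has the earlier label, so (v) next.
Ready: (viii) and (ix). (viii) has the earlier label → (viii).
(ix) needed (x), now all done → (ix).
(ii) needed (ix), now all done → (ii).
(vi) needed (ii), (iii), (iv), (v) and (x), now all done → (vi).
That leaves (i) as the only ready step → (i).
Next only (vii) has its prerequisites met → (vii).

(x), (iv), (iii), (v), (viii), (ix), (ii), (vi), (i), (vii)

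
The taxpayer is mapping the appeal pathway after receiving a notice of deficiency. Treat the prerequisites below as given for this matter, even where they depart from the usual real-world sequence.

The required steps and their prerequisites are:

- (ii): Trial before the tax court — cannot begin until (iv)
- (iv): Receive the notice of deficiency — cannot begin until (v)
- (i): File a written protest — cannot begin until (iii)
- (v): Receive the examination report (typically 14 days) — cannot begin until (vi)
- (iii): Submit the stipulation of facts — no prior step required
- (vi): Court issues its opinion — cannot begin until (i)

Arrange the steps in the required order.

(iii) → (i) → (vi) → (v) → (iv) → (ii)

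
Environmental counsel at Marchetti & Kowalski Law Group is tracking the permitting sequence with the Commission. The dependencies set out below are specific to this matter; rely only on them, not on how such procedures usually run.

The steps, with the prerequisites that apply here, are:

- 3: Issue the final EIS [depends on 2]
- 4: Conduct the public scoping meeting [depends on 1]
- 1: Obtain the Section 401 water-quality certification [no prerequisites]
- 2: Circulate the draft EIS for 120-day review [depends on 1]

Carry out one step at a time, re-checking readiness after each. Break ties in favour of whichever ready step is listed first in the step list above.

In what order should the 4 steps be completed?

1 4 2 3

1 is the only step with nothing outstanding, so it goes first.
Ready: 4 and 2. 4 is listed earlier → 4.
That leaves 2 as the only ready step → 2.
3 needed 2, now all done → 3.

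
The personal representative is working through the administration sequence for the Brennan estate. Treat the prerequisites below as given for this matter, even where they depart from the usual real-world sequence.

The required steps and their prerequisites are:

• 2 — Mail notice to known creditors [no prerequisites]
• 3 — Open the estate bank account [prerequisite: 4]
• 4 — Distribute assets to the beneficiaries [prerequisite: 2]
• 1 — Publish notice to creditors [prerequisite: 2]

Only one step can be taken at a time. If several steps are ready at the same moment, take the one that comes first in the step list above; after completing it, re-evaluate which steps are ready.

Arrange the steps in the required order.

2, 4, 3, 1

2 has no prerequisites → 2 first.
Ready: 4 and 1. 4 is listed earlier → 4.
3 now also ready, so the ready set is {3, 1}; 3 is listed earlier → 3.
1 needed 2, now all done → 1.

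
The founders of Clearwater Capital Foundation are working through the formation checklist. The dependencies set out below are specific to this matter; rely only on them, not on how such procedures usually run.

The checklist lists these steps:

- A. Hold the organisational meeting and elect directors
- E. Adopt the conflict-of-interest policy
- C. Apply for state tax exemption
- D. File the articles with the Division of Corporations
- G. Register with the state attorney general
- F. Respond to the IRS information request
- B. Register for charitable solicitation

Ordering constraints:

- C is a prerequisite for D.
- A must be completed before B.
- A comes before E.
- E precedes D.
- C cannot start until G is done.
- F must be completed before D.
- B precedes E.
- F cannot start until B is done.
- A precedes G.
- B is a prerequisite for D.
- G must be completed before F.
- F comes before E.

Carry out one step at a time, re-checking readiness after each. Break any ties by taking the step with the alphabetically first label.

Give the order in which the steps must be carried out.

A, B, G, C, F, E, D

Only A has no prerequisites, so it is first.
Now B and G have their prerequisites met. B has the earlier label, so B next.
G needed A, now all done → G.
Ready: C and F. C has the earlier label → C.
Next only F has its prerequisites met → F.
E needed A, B and F, now all done → E.
D needed B, C, E and F, now all done → D.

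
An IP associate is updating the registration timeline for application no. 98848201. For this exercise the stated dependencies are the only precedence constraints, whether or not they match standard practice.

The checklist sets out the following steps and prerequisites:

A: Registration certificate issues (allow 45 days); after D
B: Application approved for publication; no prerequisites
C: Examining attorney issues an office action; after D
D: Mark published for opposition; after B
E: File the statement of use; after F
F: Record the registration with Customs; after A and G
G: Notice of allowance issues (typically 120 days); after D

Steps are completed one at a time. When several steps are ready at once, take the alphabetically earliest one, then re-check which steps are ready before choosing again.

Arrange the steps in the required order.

B, D, A, C, G, F, E

B is the only step with nothing outstanding, so it goes first.
D is the only step now ready → D.
Ready: A, C and G. A has the earlier label → A.
C and G are both available; C has the earlier label → C.
G needed D, now all done → G.
F needed A and G, now all done → F.
Next only E has its prerequisites met → E.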